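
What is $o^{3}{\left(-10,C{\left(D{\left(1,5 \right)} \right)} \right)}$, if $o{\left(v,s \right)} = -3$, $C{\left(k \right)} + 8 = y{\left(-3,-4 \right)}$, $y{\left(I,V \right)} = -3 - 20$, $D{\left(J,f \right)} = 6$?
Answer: $-27$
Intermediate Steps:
$y{\left(I,V \right)} = -23$ ($y{\left(I,V \right)} = -3 - 20 = -23$)
$C{\left(k \right)} = -31$ ($C{\left(k \right)} = -8 - 23 = -31$)
$o^{3}{\left(-10,C{\left(D{\left(1,5 \right)} \right)} \right)} = \left(-3\right)^{3} = -27$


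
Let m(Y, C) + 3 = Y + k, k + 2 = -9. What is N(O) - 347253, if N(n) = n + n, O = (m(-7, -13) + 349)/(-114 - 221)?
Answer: -116330411/335 ≈ -3.4726e+5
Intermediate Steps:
k = -11 (k = -2 - 9 = -11)
m(Y, C) = -14 + Y (m(Y, C) = -3 + (Y - 11) = -3 + (-11 + Y) = -14 + Y)
O = -328/335 (O = ((-14 - 7) + 349)/(-114 - 221) = (-21 + 349)/(-335) = 328*(-1/335) = -328/335 ≈ -0.97910)
N(n) = 2*n
N(O) - 347253 = 2*(-328/335) - 347253 = -656/335 - 347253 = -116330411/335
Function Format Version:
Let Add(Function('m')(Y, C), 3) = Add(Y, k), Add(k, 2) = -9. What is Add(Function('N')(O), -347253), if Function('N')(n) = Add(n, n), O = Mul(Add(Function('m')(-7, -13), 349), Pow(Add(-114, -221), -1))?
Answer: Rational(-116330411, 335) ≈ -3.4726e+5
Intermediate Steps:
k = -11 (k = Add(-2, -9) = -11)
Function('m')(Y, C) = Add(-14, Y) (Function('m')(Y, C) = Add(-3, Add(Y, -11)) = Add(-3, Add(-11, Y)) = Add(-14, Y))
O = Rational(-328, 335) (O = Mul(Add(Add(-14, -7), 349), Pow(Add(-114, -221), -1)) = Mul(Add(-21, 349), Pow(-335, -1)) = Mul(328, Rational(-1, 335)) = Rational(-328, 335) ≈ -0.97910)
Function('N')(n) = Mul(2, n)
Add(Function('N')(O), -347253) = Add(Mul(2, Rational(-328, 335)), -347253) = Add(Rational(-656, 335), -347253) = Rational(-116330411, 335)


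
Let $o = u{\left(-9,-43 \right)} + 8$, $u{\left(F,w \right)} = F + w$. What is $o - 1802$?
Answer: $-1846$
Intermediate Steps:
$o = -44$ ($o = \left(-9 - 43\right) + 8 = -52 + 8 = -44$)
$o - 1802 = -44 - 1802 = -1846$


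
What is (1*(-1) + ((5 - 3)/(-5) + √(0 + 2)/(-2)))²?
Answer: 123/50 + 7*√2/5 ≈ 4.4399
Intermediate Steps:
(1*(-1) + ((5 - 3)/(-5) + √(0 + 2)/(-2)))² = (-1 + (2*(-⅕) + √2*(-½)))² = (-1 + (-⅖ - √2/2))² = (-7/5 - √2/2)²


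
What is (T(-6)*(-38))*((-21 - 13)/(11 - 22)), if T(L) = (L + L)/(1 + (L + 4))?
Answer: -15504/11 ≈ -1409.5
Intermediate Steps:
T(L) = 2*L/(5 + L) (T(L) = (2*L)/(1 + (4 + L)) = (2*L)/(5 + L) = 2*L/(5 + L))
(T(-6)*(-38))*((-21 - 13)/(11 - 22)) = ((2*(-6)/(5 - 6))*(-38))*((-21 - 13)/(11 - 22)) = ((2*(-6)/(-1))*(-38))*(-34/(-11)) = ((2*(-6)*(-1))*(-38))*(-34*(-1/11)) = (12*(-38))*(34/11) = -456*34/11 = -15504/11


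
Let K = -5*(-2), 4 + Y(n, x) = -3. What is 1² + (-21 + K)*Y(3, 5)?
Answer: 78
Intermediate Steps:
Y(n, x) = -7 (Y(n, x) = -4 - 3 = -7)
K = 10
1² + (-21 + K)*Y(3, 5) = 1² + (-21 + 10)*(-7) = 1 - 11*(-7) = 1 + 77 = 78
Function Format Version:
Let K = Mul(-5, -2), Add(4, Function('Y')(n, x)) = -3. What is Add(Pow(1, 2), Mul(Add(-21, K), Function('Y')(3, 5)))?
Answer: 78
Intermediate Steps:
Function('Y')(n, x) = -7 (Function('Y')(n, x) = Add(-4, -3) = -7)
K = 10
Add(Pow(1, 2), Mul(Add(-21, K), Function('Y')(3, 5))) = Add(Pow(1, 2), Mul(Add(-21, 10), -7)) = Add(1, Mul(-11, -7)) = Add(1, 77) = 78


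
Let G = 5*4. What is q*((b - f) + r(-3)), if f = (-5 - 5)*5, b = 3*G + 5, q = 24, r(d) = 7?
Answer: 2928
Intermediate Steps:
G = 20
b = 65 (b = 3*20 + 5 = 60 + 5 = 65)
f = -50 (f = -10*5 = -50)
q*((b - f) + r(-3)) = 24*((65 - 1*(-50)) + 7) = 24*((65 + 50) + 7) = 24*(115 + 7) = 24*122 = 2928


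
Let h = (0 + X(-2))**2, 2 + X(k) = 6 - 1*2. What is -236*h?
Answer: -944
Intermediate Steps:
X(k) = 2 (X(k) = -2 + (6 - 1*2) = -2 + (6 - 2) = -2 + 4 = 2)
h = 4 (h = (0 + 2)**2 = 2**2 = 4)
-236*h = -236*4 = -944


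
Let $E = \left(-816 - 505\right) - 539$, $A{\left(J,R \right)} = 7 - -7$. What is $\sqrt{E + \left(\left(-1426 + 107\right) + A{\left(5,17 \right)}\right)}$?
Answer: $i \sqrt{3165} \approx 56.258 i$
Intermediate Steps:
$A{\left(J,R \right)} = 14$ ($A{\left(J,R \right)} = 7 + 7 = 14$)
$E = -1860$ ($E = -1321 - 539 = -1860$)
$\sqrt{E + \left(\left(-1426 + 107\right) + A{\left(5,17 \right)}\right)} = \sqrt{-1860 + \left(\left(-1426 + 107\right) + 14\right)} = \sqrt{-1860 + \left(-1319 + 14\right)} = \sqrt{-1860 - 1305} = \sqrt{-3165} = i \sqrt{3165}$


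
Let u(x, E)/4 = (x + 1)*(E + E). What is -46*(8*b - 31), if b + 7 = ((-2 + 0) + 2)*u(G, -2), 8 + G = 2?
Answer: 4002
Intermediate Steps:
G = -6 (G = -8 + 2 = -6)
u(x, E) = 8*E*(1 + x) (u(x, E) = 4*((x + 1)*(E + E)) = 4*((1 + x)*(2*E)) = 4*(2*E*(1 + x)) = 8*E*(1 + x))
b = -7 (b = -7 + ((-2 + 0) + 2)*(8*(-2)*(1 - 6)) = -7 + (-2 + 2)*(8*(-2)*(-5)) = -7 + 0*80 = -7 + 0 = -7)
-46*(8*b - 31) = -46*(8*(-7) - 31) = -46*(-56 - 31) = -46*(-87) = 4002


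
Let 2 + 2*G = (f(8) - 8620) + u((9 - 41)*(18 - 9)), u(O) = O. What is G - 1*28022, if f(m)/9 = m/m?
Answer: -64945/2 ≈ -32473.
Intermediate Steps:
f(m) = 9 (f(m) = 9*(m/m) = 9*1 = 9)
G = -8901/2 (G = -1 + ((9 - 8620) + (9 - 41)*(18 - 9))/2 = -1 + (-8611 - 32*9)/2 = -1 + (-8611 - 288)/2 = -1 + (1/2)*(-8899) = -1 - 8899/2 = -8901/2 ≈ -4450.5)
G - 1*28022 = -8901/2 - 1*28022 = -8901/2 - 28022 = -64945/2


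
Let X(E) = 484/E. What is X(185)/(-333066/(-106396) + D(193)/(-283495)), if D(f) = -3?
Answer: 1459876326568/1746822999873 ≈ 0.83573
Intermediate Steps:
X(185)/(-333066/(-106396) + D(193)/(-283495)) = (484/185)/(-333066/(-106396) - 3/(-283495)) = (484*(1/185))/(-333066*(-1/106396) - 3*(-1/283495)) = 484/(185*(166533/53198 + 3/283495)) = 484/(185*(47211432429/15081367010)) = (484/185)*(15081367010/47211432429) = 1459876326568/1746822999873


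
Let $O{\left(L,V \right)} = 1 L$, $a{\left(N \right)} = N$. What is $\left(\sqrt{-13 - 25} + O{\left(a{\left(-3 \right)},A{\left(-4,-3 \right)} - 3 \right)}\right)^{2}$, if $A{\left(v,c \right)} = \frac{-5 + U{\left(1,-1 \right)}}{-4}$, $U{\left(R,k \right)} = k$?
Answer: $\left(3 - i \sqrt{38}\right)^{2} \approx -29.0 - 36.987 i$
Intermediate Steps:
$A{\left(v,c \right)} = \frac{3}{2}$ ($A{\left(v,c \right)} = \frac{-5 - 1}{-4} = \left(-6\right) \left(- \frac{1}{4}\right) = \frac{3}{2}$)
$O{\left(L,V \right)} = L$
$\left(\sqrt{-13 - 25} + O{\left(a{\left(-3 \right)},A{\left(-4,-3 \right)} - 3 \right)}\right)^{2} = \left(\sqrt{-13 - 25} - 3\right)^{2} = \left(\sqrt{-38} - 3\right)^{2} = \left(i \sqrt{38} - 3\right)^{2} = \left(-3 + i \sqrt{38}\right)^{2}$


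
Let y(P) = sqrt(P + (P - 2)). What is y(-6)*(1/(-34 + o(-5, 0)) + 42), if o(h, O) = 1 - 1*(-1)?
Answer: 1343*I*sqrt(14)/32 ≈ 157.03*I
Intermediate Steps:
o(h, O) = 2 (o(h, O) = 1 + 1 = 2)
y(P) = sqrt(-2 + 2*P) (y(P) = sqrt(P + (-2 + P)) = sqrt(-2 + 2*P))
y(-6)*(1/(-34 + o(-5, 0)) + 42) = sqrt(-2 + 2*(-6))*(1/(-34 + 2) + 42) = sqrt(-2 - 12)*(1/(-32) + 42) = sqrt(-14)*(-1/32 + 42) = (I*sqrt(14))*(1343/32) = 1343*I*sqrt(14)/32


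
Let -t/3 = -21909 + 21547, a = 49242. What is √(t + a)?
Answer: 6*√1398 ≈ 224.34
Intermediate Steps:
t = 1086 (t = -3*(-21909 + 21547) = -3*(-362) = 1086)
√(t + a) = √(1086 + 49242) = √50328 = 6*√1398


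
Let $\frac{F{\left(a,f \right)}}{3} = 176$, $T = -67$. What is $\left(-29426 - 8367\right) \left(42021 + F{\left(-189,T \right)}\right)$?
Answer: $-1608054357$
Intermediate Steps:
$F{\left(a,f \right)} = 528$ ($F{\left(a,f \right)} = 3 \cdot 176 = 528$)
$\left(-29426 - 8367\right) \left(42021 + F{\left(-189,T \right)}\right) = \left(-29426 - 8367\right) \left(42021 + 528\right) = \left(-37793\right) 42549 = -1608054357$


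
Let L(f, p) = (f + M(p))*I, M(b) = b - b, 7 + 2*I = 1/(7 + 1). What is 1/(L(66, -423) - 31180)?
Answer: -8/251255 ≈ -3.1840e-5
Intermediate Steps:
I = -55/16 (I = -7/2 + 1/(2*(7 + 1)) = -7/2 + (½)/8 = -7/2 + (½)*(⅛) = -7/2 + 1/16 = -55/16 ≈ -3.4375)
M(b) = 0
L(f, p) = -55*f/16 (L(f, p) = (f + 0)*(-55/16) = f*(-55/16) = -55*f/16)
1/(L(66, -423) - 31180) = 1/(-55/16*66 - 31180) = 1/(-1815/8 - 31180) = 1/(-251255/8) = -8/251255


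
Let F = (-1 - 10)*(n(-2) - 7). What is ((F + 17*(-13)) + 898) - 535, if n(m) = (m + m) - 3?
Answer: 296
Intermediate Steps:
n(m) = -3 + 2*m (n(m) = 2*m - 3 = -3 + 2*m)
F = 154 (F = (-1 - 10)*((-3 + 2*(-2)) - 7) = -11*((-3 - 4) - 7) = -11*(-7 - 7) = -11*(-14) = 154)
((F + 17*(-13)) + 898) - 535 = ((154 + 17*(-13)) + 898) - 535 = ((154 - 221) + 898) - 535 = (-67 + 898) - 535 = 831 - 535 = 296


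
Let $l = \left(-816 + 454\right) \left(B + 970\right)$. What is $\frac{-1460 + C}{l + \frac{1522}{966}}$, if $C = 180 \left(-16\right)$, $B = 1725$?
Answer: $\frac{2096220}{471209209} \approx 0.0044486$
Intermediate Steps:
$l = -975590$ ($l = \left(-816 + 454\right) \left(1725 + 970\right) = \left(-362\right) 2695 = -975590$)
$C = -2880$
$\frac{-1460 + C}{l + \frac{1522}{966}} = \frac{-1460 - 2880}{-975590 + \frac{1522}{966}} = - \frac{4340}{-975590 + 1522 \cdot \frac{1}{966}} = - \frac{4340}{-975590 + \frac{761}{483}} = - \frac{4340}{- \frac{471209209}{483}} = \left(-4340\right) \left(- \frac{483}{471209209}\right) = \frac{2096220}{471209209}$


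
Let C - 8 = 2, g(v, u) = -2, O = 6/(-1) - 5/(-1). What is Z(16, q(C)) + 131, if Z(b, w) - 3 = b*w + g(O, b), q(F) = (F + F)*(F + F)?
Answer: 6532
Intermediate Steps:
O = -1 (O = 6*(-1) - 5*(-1) = -6 + 5 = -1)
C = 10 (C = 8 + 2 = 10)
q(F) = 4*F**2 (q(F) = (2*F)*(2*F) = 4*F**2)
Z(b, w) = 1 + b*w (Z(b, w) = 3 + (b*w - 2) = 3 + (-2 + b*w) = 1 + b*w)
Z(16, q(C)) + 131 = (1 + 16*(4*10**2)) + 131 = (1 + 16*(4*100)) + 131 = (1 + 16*400) + 131 = (1 + 6400) + 131 = 6401 + 131 = 6532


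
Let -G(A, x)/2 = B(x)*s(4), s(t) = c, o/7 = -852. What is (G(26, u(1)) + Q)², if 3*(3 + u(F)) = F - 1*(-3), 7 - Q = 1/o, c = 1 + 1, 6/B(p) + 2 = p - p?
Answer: 12840742489/35569296 ≈ 361.01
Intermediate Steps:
B(p) = -3 (B(p) = 6/(-2 + (p - p)) = 6/(-2 + 0) = 6/(-2) = 6*(-½) = -3)
o = -5964 (o = 7*(-852) = -5964)
c = 2
Q = 41749/5964 (Q = 7 - 1/(-5964) = 7 - 1*(-1/5964) = 7 + 1/5964 = 41749/5964 ≈ 7.0002)
s(t) = 2
u(F) = -2 + F/3 (u(F) = -3 + (F - 1*(-3))/3 = -3 + (F + 3)/3 = -3 + (3 + F)/3 = -3 + (1 + F/3) = -2 + F/3)
G(A, x) = 12 (G(A, x) = -(-6)*2 = -2*(-6) = 12)
(G(26, u(1)) + Q)² = (12 + 41749/5964)² = (113317/5964)² = 12840742489/35569296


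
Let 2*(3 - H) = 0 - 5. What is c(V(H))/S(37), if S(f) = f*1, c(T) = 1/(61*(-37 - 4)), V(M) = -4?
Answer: -1/92537 ≈ -1.0806e-5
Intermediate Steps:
H = 11/2 (H = 3 - (0 - 5)/2 = 3 - ½*(-5) = 3 + 5/2 = 11/2 ≈ 5.5000)
c(T) = -1/2501 (c(T) = (1/61)/(-41) = (1/61)*(-1/41) = -1/2501)
S(f) = f
c(V(H))/S(37) = -1/2501/37 = -1/2501*1/37 = -1/92537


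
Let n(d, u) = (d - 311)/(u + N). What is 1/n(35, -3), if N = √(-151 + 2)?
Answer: 1/92 - I*√149/276 ≈ 0.01087 - 0.044227*I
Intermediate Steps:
N = I*√149 (N = √(-149) = I*√149 ≈ 12.207*I)
n(d, u) = (-311 + d)/(u + I*√149) (n(d, u) = (d - 311)/(u + I*√149) = (-311 + d)/(u + I*√149))
1/n(35, -3) = 1/((-311 + 35)/(-3 + I*√149)) = 1/(-276/(-3 + I*√149)) = 1/92 - I*√149/276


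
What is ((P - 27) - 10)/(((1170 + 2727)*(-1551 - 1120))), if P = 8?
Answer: 29/10408887 ≈ 2.7861e-6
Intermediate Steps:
((P - 27) - 10)/(((1170 + 2727)*(-1551 - 1120))) = ((8 - 27) - 10)/(((1170 + 2727)*(-1551 - 1120))) = (-19 - 10)/((3897*(-2671))) = -29/(-10408887) = -1/10408887*(-29) = 29/10408887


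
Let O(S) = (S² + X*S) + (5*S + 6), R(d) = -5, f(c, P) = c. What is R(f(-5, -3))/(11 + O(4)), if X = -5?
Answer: -5/33 ≈ -0.15152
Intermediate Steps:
O(S) = 6 + S² (O(S) = (S² - 5*S) + (5*S + 6) = (S² - 5*S) + (6 + 5*S) = 6 + S²)
R(f(-5, -3))/(11 + O(4)) = -5/(11 + (6 + 4²)) = -5/(11 + (6 + 16)) = -5/(11 + 22) = -5/33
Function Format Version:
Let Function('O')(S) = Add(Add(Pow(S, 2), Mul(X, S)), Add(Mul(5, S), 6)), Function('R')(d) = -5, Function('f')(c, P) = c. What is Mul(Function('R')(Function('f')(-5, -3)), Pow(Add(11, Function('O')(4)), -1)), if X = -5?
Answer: Rational(-5, 33) ≈ -0.15152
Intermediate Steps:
Function('O')(S) = Add(6, Pow(S, 2)) (Function('O')(S) = Add(Add(Pow(S, 2), Mul(-5, S)), Add(Mul(5, S), 6)) = Add(Add(Pow(S, 2), Mul(-5, S)), Add(6, Mul(5, S))) = Add(6, Pow(S, 2)))
Mul(Function('R')(Function('f')(-5, -3)), Pow(Add(11, Function('O')(4)), -1)) = Mul(-5, Pow(Add(11, Add(6, Pow(4, 2))), -1)) = Mul(-5, Pow(Add(11, Add(6, 16)), -1)) = Mul(-5, Pow(Add(11, 22), -1)) = Mul(-5, Pow(33, -1)) = Mul(-5, Rational(1, 33)) = Rational(-5, 33)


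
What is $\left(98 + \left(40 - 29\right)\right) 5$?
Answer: $545$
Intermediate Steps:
$\left(98 + \left(40 - 29\right)\right) 5 = \left(98 + 11\right) 5 = 109 \cdot 5 = 545$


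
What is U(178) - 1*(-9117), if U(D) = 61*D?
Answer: 19975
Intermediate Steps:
U(178) - 1*(-9117) = 61*178 - 1*(-9117) = 10858 + 9117 = 19975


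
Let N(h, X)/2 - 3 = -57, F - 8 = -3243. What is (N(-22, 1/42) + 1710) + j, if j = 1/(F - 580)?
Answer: 6111629/3815 ≈ 1602.0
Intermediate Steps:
F = -3235 (F = 8 - 3243 = -3235)
N(h, X) = -108 (N(h, X) = 6 + 2*(-57) = 6 - 114 = -108)
j = -1/3815 (j = 1/(-3235 - 580) = 1/(-3815) = -1/3815 ≈ -0.00026212)
(N(-22, 1/42) + 1710) + j = (-108 + 1710) - 1/3815 = 1602 - 1/3815 = 6111629/3815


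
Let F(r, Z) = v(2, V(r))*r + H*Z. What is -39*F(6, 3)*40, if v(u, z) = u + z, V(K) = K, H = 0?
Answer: -74880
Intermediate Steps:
F(r, Z) = r*(2 + r) (F(r, Z) = (2 + r)*r + 0*Z = r*(2 + r) + 0 = r*(2 + r))
-39*F(6, 3)*40 = -234*(2 + 6)*40 = -234*8*40 = -39*48*40 = -1872*40 = -74880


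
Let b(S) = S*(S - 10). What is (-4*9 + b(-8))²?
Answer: 11664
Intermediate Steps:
b(S) = S*(-10 + S)
(-4*9 + b(-8))² = (-4*9 - 8*(-10 - 8))² = (-36 - 8*(-18))² = (-36 + 144)² = 108² = 11664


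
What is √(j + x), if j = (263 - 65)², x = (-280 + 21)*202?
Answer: I*√13114 ≈ 114.52*I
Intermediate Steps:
x = -52318 (x = -259*202 = -52318)
j = 39204 (j = 198² = 39204)
√(j + x) = √(39204 - 52318) = √(-13114) = I*√13114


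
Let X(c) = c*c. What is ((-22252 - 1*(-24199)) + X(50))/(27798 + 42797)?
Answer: 4447/70595 ≈ 0.062993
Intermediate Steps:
X(c) = c²
((-22252 - 1*(-24199)) + X(50))/(27798 + 42797) = ((-22252 - 1*(-24199)) + 50²)/(27798 + 42797) = ((-22252 + 24199) + 2500)/70595 = (1947 + 2500)*(1/70595) = 4447*(1/70595) = 4447/70595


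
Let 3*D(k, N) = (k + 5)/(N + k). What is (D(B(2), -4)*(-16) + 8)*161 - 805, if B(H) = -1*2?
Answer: 2737/3 ≈ 912.33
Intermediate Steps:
B(H) = -2
D(k, N) = (5 + k)/(3*(N + k)) (D(k, N) = ((k + 5)/(N + k))/3 = ((5 + k)/(N + k))/3 = (5 + k)/(3*(N + k)))
(D(B(2), -4)*(-16) + 8)*161 - 805 = (((5 - 2)/(3*(-4 - 2)))*(-16) + 8)*161 - 805 = (((⅓)*3/(-6))*(-16) + 8)*161 - 805 = (((⅓)*(-⅙)*3)*(-16) + 8)*161 - 805 = (-⅙*(-16) + 8)*161 - 805 = (8/3 + 8)*161 - 805 = (32/3)*161 - 805 = 5152/3 - 805 = 2737/3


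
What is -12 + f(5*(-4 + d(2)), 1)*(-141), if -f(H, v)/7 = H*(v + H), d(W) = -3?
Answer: 1174518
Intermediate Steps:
f(H, v) = -7*H*(H + v) (f(H, v) = -7*H*(v + H) = -7*H*(H + v))
-12 + f(5*(-4 + d(2)), 1)*(-141) = -12 - 7*5*(-4 - 3)*(5*(-4 - 3) + 1)*(-141) = -12 - 7*5*(-7)*(5*(-7) + 1)*(-141) = -12 - 7*(-35)*(-35 + 1)*(-141) = -12 - 7*(-35)*(-34)*(-141) = -12 - 8330*(-141) = -12 + 1174530 = 1174518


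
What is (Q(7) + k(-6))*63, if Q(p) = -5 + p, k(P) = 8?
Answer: 630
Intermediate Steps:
(Q(7) + k(-6))*63 = ((-5 + 7) + 8)*63 = (2 + 8)*63 = 10*63 = 630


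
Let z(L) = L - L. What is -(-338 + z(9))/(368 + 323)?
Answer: 338/691 ≈ 0.48915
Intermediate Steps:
z(L) = 0
-(-338 + z(9))/(368 + 323) = -(-338 + 0)/(368 + 323) = -(-338)/691 = -1*(-338/691) = 338/691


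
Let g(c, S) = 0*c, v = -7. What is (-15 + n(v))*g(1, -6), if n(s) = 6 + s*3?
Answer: 0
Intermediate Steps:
n(s) = 6 + 3*s
g(c, S) = 0
(-15 + n(v))*g(1, -6) = (-15 + (6 + 3*(-7)))*0 = (-15 + (6 - 21))*0 = (-15 - 15)*0 = -30*0 = 0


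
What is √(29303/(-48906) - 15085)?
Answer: I*√4009076484842/16302 ≈ 122.82*I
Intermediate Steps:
√(29303/(-48906) - 15085) = √(29303*(-1/48906) - 15085) = √(-29303/48906 - 15085) = √(-737776313/48906) = I*√4009076484842/16302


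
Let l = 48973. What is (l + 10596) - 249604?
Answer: -190035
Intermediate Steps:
(l + 10596) - 249604 = (48973 + 10596) - 249604 = 59569 - 249604 = -190035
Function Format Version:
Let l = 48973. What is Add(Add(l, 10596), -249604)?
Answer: -190035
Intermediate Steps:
Add(Add(l, 10596), -249604) = Add(Add(48973, 10596), -249604) = Add(59569, -249604) = -190035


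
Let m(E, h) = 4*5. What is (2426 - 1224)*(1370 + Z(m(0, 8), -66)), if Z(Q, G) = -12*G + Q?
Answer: 2622764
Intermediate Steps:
m(E, h) = 20
Z(Q, G) = Q - 12*G
(2426 - 1224)*(1370 + Z(m(0, 8), -66)) = (2426 - 1224)*(1370 + (20 - 12*(-66))) = 1202*(1370 + (20 + 792)) = 1202*(1370 + 812) = 1202*2182 = 2622764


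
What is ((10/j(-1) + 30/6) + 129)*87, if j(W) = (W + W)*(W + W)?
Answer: 23751/2 ≈ 11876.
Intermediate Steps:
j(W) = 4*W**2 (j(W) = (2*W)*(2*W) = 4*W**2)
((10/j(-1) + 30/6) + 129)*87 = ((10/((4*(-1)**2)) + 30/6) + 129)*87 = ((10/((4*1)) + 30*(1/6)) + 129)*87 = ((10/4 + 5) + 129)*87 = ((10*(1/4) + 5) + 129)*87 = ((5/2 + 5) + 129)*87 = (15/2 + 129)*87 = (273/2)*87 = 23751/2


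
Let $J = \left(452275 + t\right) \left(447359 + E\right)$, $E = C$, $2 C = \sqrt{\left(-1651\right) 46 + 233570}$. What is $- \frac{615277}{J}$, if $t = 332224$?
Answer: $- \frac{275249703443}{157001812700102025} + \frac{615277 \sqrt{39406}}{157001812700102025} \approx -1.7524 \cdot 10^{-6}$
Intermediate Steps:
$C = \sqrt{39406}$ ($C = \frac{\sqrt{\left(-1651\right) 46 + 233570}}{2} = \frac{\sqrt{-75946 + 233570}}{2} = \frac{\sqrt{157624}}{2} = \frac{2 \sqrt{39406}}{2} = \sqrt{39406} \approx 198.51$)
$E = \sqrt{39406} \approx 198.51$
$J = 350952688141 + 784499 \sqrt{39406}$ ($J = \left(452275 + 332224\right) \left(447359 + \sqrt{39406}\right) = 784499 \left(447359 + \sqrt{39406}\right) = 350952688141 + 784499 \sqrt{39406} \approx 3.5111 \cdot 10^{11}$)
$- \frac{615277}{J} = - \frac{615277}{350952688141 + 784499 \sqrt{39406}}$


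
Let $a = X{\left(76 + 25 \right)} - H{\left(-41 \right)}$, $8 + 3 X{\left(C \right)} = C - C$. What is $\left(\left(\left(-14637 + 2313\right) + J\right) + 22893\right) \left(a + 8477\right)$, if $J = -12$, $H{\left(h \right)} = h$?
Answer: $89896374$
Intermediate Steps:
$X{\left(C \right)} = - \frac{8}{3}$ ($X{\left(C \right)} = - \frac{8}{3} + \frac{C - C}{3} = - \frac{8}{3} + \frac{1}{3} \cdot 0 = - \frac{8}{3} + 0 = - \frac{8}{3}$)
$a = \frac{115}{3}$ ($a = - \frac{8}{3} - -41 = - \frac{8}{3} + 41 = \frac{115}{3} \approx 38.333$)
$\left(\left(\left(-14637 + 2313\right) + J\right) + 22893\right) \left(a + 8477\right) = \left(\left(\left(-14637 + 2313\right) - 12\right) + 22893\right) \left(\frac{115}{3} + 8477\right) = \left(\left(-12324 - 12\right) + 22893\right) \frac{25546}{3} = \left(-12336 + 22893\right) \frac{25546}{3} = 10557 \cdot \frac{25546}{3} = 89896374$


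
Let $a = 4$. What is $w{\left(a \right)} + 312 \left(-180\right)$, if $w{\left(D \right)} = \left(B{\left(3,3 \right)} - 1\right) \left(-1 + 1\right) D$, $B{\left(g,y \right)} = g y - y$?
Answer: $-56160$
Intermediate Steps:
$B{\left(g,y \right)} = - y + g y$
$w{\left(D \right)} = 0$ ($w{\left(D \right)} = \left(3 \left(-1 + 3\right) - 1\right) \left(-1 + 1\right) D = \left(3 \cdot 2 - 1\right) 0 D = \left(6 - 1\right) 0 = 5 \cdot 0 = 0$)
$w{\left(a \right)} + 312 \left(-180\right) = 0 + 312 \left(-180\right) = 0 - 56160 = -56160$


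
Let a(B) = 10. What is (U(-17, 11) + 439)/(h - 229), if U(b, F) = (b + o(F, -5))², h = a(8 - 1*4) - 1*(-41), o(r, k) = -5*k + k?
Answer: -224/89 ≈ -2.5169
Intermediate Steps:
o(r, k) = -4*k
h = 51 (h = 10 - 1*(-41) = 10 + 41 = 51)
U(b, F) = (20 + b)² (U(b, F) = (b - 4*(-5))² = (b + 20)² = (20 + b)²)
(U(-17, 11) + 439)/(h - 229) = ((20 - 17)² + 439)/(51 - 229) = (3² + 439)/(-178) = (9 + 439)*(-1/178) = 448*(-1/178) = -224/89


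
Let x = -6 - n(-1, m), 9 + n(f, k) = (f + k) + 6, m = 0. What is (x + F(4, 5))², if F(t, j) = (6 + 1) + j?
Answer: 100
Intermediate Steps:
F(t, j) = 7 + j
n(f, k) = -3 + f + k (n(f, k) = -9 + ((f + k) + 6) = -9 + (6 + f + k) = -3 + f + k)
x = -2 (x = -6 - (-3 - 1 + 0) = -6 - 1*(-4) = -6 + 4 = -2)
(x + F(4, 5))² = (-2 + (7 + 5))² = (-2 + 12)² = 10² = 100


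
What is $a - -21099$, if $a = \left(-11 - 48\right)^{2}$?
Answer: $24580$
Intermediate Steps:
$a = 3481$ ($a = \left(-11 - 48\right)^{2} = \left(-59\right)^{2} = 3481$)
$a - -21099 = 3481 - -21099 = 3481 + 21099 = 24580$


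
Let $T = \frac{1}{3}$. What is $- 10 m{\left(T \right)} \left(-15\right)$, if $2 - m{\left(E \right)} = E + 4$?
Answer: $-350$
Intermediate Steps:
$T = \frac{1}{3} \approx 0.33333$
$m{\left(E \right)} = -2 - E$ ($m{\left(E \right)} = 2 - \left(E + 4\right) = 2 - \left(4 + E\right) = -2 - E$)
$- 10 m{\left(T \right)} \left(-15\right) = - 10 \left(-2 - \frac{1}{3}\right) \left(-15\right) = \left(-10\right) \left(- \frac{7}{3}\right) \left(-15\right) = \frac{70}{3} \left(-15\right) = -350$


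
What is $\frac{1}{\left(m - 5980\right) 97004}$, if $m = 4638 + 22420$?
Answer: $\frac{1}{2044650312} \approx 4.8908 \cdot 10^{-10}$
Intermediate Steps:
$m = 27058$
$\frac{1}{\left(m - 5980\right) 97004} = \frac{1}{\left(27058 - 5980\right) 97004} = \frac{1}{21078} \cdot \frac{1}{97004} = \frac{1}{2044650312}$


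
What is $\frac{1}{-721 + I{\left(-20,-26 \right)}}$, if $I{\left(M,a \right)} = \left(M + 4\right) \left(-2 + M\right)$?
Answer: $- \frac{1}{369} \approx -0.00271$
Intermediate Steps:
$I{\left(M,a \right)} = \left(-2 + M\right) \left(4 + M\right)$ ($I{\left(M,a \right)} = \left(4 + M\right) \left(-2 + M\right) = \left(-2 + M\right) \left(4 + M\right)$)
$\frac{1}{-721 + I{\left(-20,-26 \right)}} = \frac{1}{-721 + \left(-8 + \left(-20\right)^{2} + 2 \left(-20\right)\right)} = \frac{1}{-721 - -352} = \frac{1}{-721 + 352} = \frac{1}{-369} = - \frac{1}{369}$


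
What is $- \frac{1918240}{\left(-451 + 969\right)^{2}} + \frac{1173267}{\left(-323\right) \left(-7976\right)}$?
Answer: $- \frac{1156761567253}{172817292088} \approx -6.6936$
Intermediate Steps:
$- \frac{1918240}{\left(-451 + 969\right)^{2}} + \frac{1173267}{\left(-323\right) \left(-7976\right)} = - \frac{1918240}{518^{2}} + \frac{1173267}{2576248} = - \frac{1918240}{268324} + 1173267 \cdot \frac{1}{2576248} = \left(-1918240\right) \frac{1}{268324} + \frac{1173267}{2576248} = - \frac{479560}{67081} + \frac{1173267}{2576248} = - \frac{1156761567253}{172817292088}$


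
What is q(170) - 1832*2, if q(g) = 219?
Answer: -3445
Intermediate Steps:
q(170) - 1832*2 = 219 - 1832*2 = 219 - 3664 = -3445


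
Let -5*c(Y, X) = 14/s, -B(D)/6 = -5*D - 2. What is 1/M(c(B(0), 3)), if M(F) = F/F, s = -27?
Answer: 1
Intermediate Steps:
B(D) = 12 + 30*D (B(D) = -6*(-5*D - 2) = -6*(-2 - 5*D) = 12 + 30*D)
c(Y, X) = 14/135 (c(Y, X) = -14/(5*(-27)) = -14*(-1)/(5*27) = -⅕*(-14/27) = 14/135)
M(F) = 1
1/M(c(B(0), 3)) = 1/1 = 1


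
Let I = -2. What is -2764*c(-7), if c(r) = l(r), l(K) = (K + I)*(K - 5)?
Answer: -298512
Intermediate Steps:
l(K) = (-5 + K)*(-2 + K) (l(K) = (K - 2)*(K - 5) = (-2 + K)*(-5 + K) = (-5 + K)*(-2 + K))
c(r) = 10 + r² - 7*r
-2764*c(-7) = -2764*(10 + (-7)² - 7*(-7)) = -2764*(10 + 49 + 49) = -2764*108 = -298512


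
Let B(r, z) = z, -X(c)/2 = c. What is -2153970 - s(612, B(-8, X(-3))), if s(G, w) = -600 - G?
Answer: -2152758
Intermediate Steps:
X(c) = -2*c
-2153970 - s(612, B(-8, X(-3))) = -2153970 - (-600 - 1*612) = -2153970 - (-600 - 612) = -2153970 - 1*(-1212) = -2153970 + 1212 = -2152758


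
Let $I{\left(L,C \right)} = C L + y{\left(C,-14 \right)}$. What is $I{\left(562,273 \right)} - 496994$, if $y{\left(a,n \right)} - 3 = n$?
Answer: $-343579$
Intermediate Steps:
$y{\left(a,n \right)} = 3 + n$
$I{\left(L,C \right)} = -11 + C L$ ($I{\left(L,C \right)} = C L + \left(3 - 14\right) = C L - 11 = -11 + C L$)
$I{\left(562,273 \right)} - 496994 = \left(-11 + 273 \cdot 562\right) - 496994 = \left(-11 + 153426\right) - 496994 = 153415 - 496994 = -343579$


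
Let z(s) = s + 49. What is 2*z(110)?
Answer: 318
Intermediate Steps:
z(s) = 49 + s
2*z(110) = 2*(49 + 110) = 2*159 = 318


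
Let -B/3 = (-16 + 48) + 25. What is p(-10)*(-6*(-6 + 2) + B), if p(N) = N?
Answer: 1470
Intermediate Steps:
B = -171 (B = -3*((-16 + 48) + 25) = -3*(32 + 25) = -3*57 = -171)
p(-10)*(-6*(-6 + 2) + B) = -10*(-6*(-6 + 2) - 171) = -10*(-6*(-4) - 171) = -10*(24 - 171) = -10*(-147) = 1470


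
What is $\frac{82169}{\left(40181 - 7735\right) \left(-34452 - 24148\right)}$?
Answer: $- \frac{82169}{1901335600} \approx -4.3216 \cdot 10^{-5}$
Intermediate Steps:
$\frac{82169}{\left(40181 - 7735\right) \left(-34452 - 24148\right)} = \frac{82169}{32446 \left(-58600\right)} = \frac{82169}{-1901335600} = 82169 \left(- \frac{1}{1901335600}\right) = - \frac{82169}{1901335600}$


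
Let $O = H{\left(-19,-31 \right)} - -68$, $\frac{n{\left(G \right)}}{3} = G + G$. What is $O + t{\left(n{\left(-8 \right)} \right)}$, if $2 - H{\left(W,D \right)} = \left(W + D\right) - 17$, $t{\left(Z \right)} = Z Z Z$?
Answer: $-110455$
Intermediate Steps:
$n{\left(G \right)} = 6 G$ ($n{\left(G \right)} = 3 \left(G + G\right) = 3 \cdot 2 G = 6 G$)
$t{\left(Z \right)} = Z^{3}$ ($t{\left(Z \right)} = Z^{2} Z = Z^{3}$)
$H{\left(W,D \right)} = 19 - D - W$ ($H{\left(W,D \right)} = 2 - \left(\left(W + D\right) - 17\right) = 2 - \left(\left(D + W\right) - 17\right) = 2 - \left(-17 + D + W\right) = 19 - D - W$)
$O = 137$ ($O = \left(19 - -31 - -19\right) - -68 = \left(19 + 31 + 19\right) + 68 = 69 + 68 = 137$)
$O + t{\left(n{\left(-8 \right)} \right)} = 137 + \left(6 \left(-8\right)\right)^{3} = 137 + \left(-48\right)^{3} = 137 - 110592 = -110455$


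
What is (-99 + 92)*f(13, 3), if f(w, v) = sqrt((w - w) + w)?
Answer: -7*sqrt(13) ≈ -25.239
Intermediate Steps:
f(w, v) = sqrt(w) (f(w, v) = sqrt(0 + w) = sqrt(w))
(-99 + 92)*f(13, 3) = (-99 + 92)*sqrt(13) = -7*sqrt(13)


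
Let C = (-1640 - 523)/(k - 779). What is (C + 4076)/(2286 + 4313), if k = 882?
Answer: 4055/6599 ≈ 0.61449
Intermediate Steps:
C = -21 (C = (-1640 - 523)/(882 - 779) = -2163/103 = -2163*1/103 = -21)
(C + 4076)/(2286 + 4313) = (-21 + 4076)/(2286 + 4313) = 4055/6599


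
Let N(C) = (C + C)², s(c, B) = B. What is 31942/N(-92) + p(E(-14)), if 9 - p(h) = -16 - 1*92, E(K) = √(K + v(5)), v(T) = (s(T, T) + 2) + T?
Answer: 1996547/16928 ≈ 117.94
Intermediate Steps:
N(C) = 4*C² (N(C) = (2*C)² = 4*C²)
v(T) = 2 + 2*T (v(T) = (T + 2) + T = (2 + T) + T = 2 + 2*T)
E(K) = √(12 + K) (E(K) = √(K + (2 + 2*5)) = √(K + (2 + 10)) = √(K + 12) = √(12 + K))
p(h) = 117 (p(h) = 9 - (-16 - 1*92) = 9 - (-16 - 92) = 9 - 1*(-108) = 9 + 108 = 117)
31942/N(-92) + p(E(-14)) = 31942/((4*(-92)²)) + 117 = 31942/((4*8464)) + 117 = 31942/33856 + 117 = 31942*(1/33856) + 117 = 15971/16928 + 117 = 1996547/16928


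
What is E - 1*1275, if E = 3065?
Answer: 1790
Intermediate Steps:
E - 1*1275 = 3065 - 1*1275 = 3065 - 1275 = 1790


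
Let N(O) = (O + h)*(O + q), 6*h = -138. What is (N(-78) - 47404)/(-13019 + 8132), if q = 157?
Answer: 18461/1629 ≈ 11.333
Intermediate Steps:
h = -23 (h = (⅙)*(-138) = -23)
N(O) = (-23 + O)*(157 + O) (N(O) = (O - 23)*(O + 157) = (-23 + O)*(157 + O))
(N(-78) - 47404)/(-13019 + 8132) = ((-3611 + (-78)² + 134*(-78)) - 47404)/(-13019 + 8132) = ((-3611 + 6084 - 10452) - 47404)/(-4887) = (-7979 - 47404)*(-1/4887) = -55383*(-1/4887) = 18461/1629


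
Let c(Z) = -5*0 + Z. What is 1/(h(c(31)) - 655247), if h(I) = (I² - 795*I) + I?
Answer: -1/678900 ≈ -1.4730e-6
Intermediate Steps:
c(Z) = Z (c(Z) = 0 + Z = Z)
h(I) = I² - 794*I
1/(h(c(31)) - 655247) = 1/(31*(-794 + 31) - 655247) = 1/(31*(-763) - 655247) = 1/(-23653 - 655247) = 1/(-678900) = -1/678900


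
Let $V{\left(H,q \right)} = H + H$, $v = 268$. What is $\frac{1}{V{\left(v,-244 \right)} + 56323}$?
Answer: $\frac{1}{56859} \approx 1.7587 \cdot 10^{-5}$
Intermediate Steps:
$V{\left(H,q \right)} = 2 H$
$\frac{1}{V{\left(v,-244 \right)} + 56323} = \frac{1}{2 \cdot 268 + 56323} = \frac{1}{536 + 56323} = \frac{1}{56859}$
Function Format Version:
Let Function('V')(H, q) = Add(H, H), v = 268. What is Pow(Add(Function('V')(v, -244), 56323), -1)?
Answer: Rational(1, 56859) ≈ 1.7587e-5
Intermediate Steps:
Function('V')(H, q) = Mul(2, H)
Pow(Add(Function('V')(v, -244), 56323), -1) = Pow(Add(Mul(2, 268), 56323), -1) = Pow(Add(536, 56323), -1) = Pow(56859, -1) = Rational(1, 56859)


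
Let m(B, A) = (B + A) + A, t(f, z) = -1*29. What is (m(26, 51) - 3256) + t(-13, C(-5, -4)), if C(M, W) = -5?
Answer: -3157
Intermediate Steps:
t(f, z) = -29
m(B, A) = B + 2*A (m(B, A) = (A + B) + A = B + 2*A)
(m(26, 51) - 3256) + t(-13, C(-5, -4)) = ((26 + 2*51) - 3256) - 29 = ((26 + 102) - 3256) - 29 = (128 - 3256) - 29 = -3128 - 29 = -3157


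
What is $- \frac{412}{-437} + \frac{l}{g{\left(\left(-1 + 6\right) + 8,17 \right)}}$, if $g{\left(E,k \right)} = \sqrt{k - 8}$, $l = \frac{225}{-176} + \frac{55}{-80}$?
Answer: $\frac{33167}{115368} \approx 0.28749$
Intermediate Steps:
$l = - \frac{173}{88}$ ($l = 225 \left(- \frac{1}{176}\right) + 55 \left(- \frac{1}{80}\right) = - \frac{225}{176} - \frac{11}{16} = - \frac{173}{88} \approx -1.9659$)
$g{\left(E,k \right)} = \sqrt{-8 + k}$
$- \frac{412}{-437} + \frac{l}{g{\left(\left(-1 + 6\right) + 8,17 \right)}} = - \frac{412}{-437} - \frac{173}{88 \sqrt{-8 + 17}} = \left(-412\right) \left(- \frac{1}{437}\right) - \frac{173}{88 \sqrt{9}} = \frac{412}{437} - \frac{173}{88 \cdot 3} = \frac{412}{437} - \frac{173}{264} = \frac{33167}{115368}$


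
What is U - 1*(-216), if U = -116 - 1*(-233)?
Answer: 333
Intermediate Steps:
U = 117 (U = -116 + 233 = 117)
U - 1*(-216) = 117 - 1*(-216) = 117 + 216 = 333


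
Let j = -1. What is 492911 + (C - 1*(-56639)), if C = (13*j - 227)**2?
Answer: 607150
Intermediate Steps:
C = 57600 (C = (13*(-1) - 227)**2 = (-13 - 227)**2 = (-240)**2 = 57600)
492911 + (C - 1*(-56639)) = 492911 + (57600 - 1*(-56639)) = 492911 + (57600 + 56639) = 492911 + 114239 = 607150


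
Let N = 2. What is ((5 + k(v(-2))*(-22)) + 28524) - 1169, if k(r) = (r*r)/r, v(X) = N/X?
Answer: 27382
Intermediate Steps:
v(X) = 2/X
k(r) = r (k(r) = r²/r = r)
((5 + k(v(-2))*(-22)) + 28524) - 1169 = ((5 + (2/(-2))*(-22)) + 28524) - 1169 = ((5 + (2*(-½))*(-22)) + 28524) - 1169 = ((5 - 1*(-22)) + 28524) - 1169 = ((5 + 22) + 28524) - 1169 = (27 + 28524) - 1169 = 28551 - 1169 = 27382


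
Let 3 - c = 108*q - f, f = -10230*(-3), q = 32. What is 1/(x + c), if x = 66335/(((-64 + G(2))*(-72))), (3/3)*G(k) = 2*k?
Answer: 864/23546035 ≈ 3.6694e-5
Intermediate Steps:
G(k) = 2*k
f = 30690
c = 27237 (c = 3 - (108*32 - 1*30690) = 3 - (3456 - 30690) = 3 - 1*(-27234) = 3 + 27234 = 27237)
x = 13267/864 (x = 66335/(((-64 + 2*2)*(-72))) = 66335/(((-64 + 4)*(-72))) = 66335/((-60*(-72))) = 66335/4320 = 66335*(1/4320) = 13267/864 ≈ 15.355)
1/(x + c) = 1/(13267/864 + 27237) = 1/(23546035/864) = 864/23546035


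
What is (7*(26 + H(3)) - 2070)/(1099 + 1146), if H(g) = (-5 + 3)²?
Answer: -372/449 ≈ -0.82851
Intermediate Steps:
H(g) = 4 (H(g) = (-2)² = 4)
(7*(26 + H(3)) - 2070)/(1099 + 1146) = (7*(26 + 4) - 2070)/(1099 + 1146) = (7*30 - 2070)/2245 = (210 - 2070)*(1/2245) = -1860*1/2245 = -372/449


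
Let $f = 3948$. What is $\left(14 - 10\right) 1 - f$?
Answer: $-3944$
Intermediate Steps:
$\left(14 - 10\right) 1 - f = \left(14 - 10\right) 1 - 3948 = 4 \cdot 1 - 3948 = 4 - 3948 = -3944$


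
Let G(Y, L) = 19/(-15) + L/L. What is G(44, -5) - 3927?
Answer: -58909/15 ≈ -3927.3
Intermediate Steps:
G(Y, L) = -4/15 (G(Y, L) = 19*(-1/15) + 1 = -19/15 + 1 = -4/15)
G(44, -5) - 3927 = -4/15 - 3927 = -58909/15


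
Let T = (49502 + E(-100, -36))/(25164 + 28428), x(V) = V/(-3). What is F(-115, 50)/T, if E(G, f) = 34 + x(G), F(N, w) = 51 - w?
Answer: 5742/5311 ≈ 1.0812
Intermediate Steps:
x(V) = -V/3 (x(V) = V*(-1/3) = -V/3)
E(G, f) = 34 - G/3
T = 5311/5742 (T = (49502 + (34 - 1/3*(-100)))/(25164 + 28428) = (49502 + (34 + 100/3))/53592 = (49502 + 202/3)*(1/53592) = (148708/3)*(1/53592) = 5311/5742 ≈ 0.92494)
F(-115, 50)/T = (51 - 1*50)/(5311/5742) = (51 - 50)*(5742/5311) = 1*(5742/5311) = 5742/5311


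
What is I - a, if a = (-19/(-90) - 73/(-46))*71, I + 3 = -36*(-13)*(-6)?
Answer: -3041516/1035 ≈ -2938.7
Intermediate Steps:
I = -2811 (I = -3 - 36*(-13)*(-6) = -3 + 468*(-6) = -3 - 2808 = -2811)
a = 132131/1035 (a = (-19*(-1/90) - 73*(-1/46))*71 = (19/90 + 73/46)*71 = (1861/1035)*71 = 132131/1035 ≈ 127.66)
I - a = -2811 - 1*132131/1035 = -2811 - 132131/1035 = -3041516/1035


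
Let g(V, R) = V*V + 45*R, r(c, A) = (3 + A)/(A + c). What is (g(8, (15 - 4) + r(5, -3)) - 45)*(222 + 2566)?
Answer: 1433032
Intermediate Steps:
r(c, A) = (3 + A)/(A + c)
g(V, R) = V**2 + 45*R
(g(8, (15 - 4) + r(5, -3)) - 45)*(222 + 2566) = ((8**2 + 45*((15 - 4) + (3 - 3)/(-3 + 5))) - 45)*(222 + 2566) = ((64 + 45*(11 + 0/2)) - 45)*2788 = ((64 + 45*(11 + (1/2)*0)) - 45)*2788 = ((64 + 45*(11 + 0)) - 45)*2788 = ((64 + 45*11) - 45)*2788 = ((64 + 495) - 45)*2788 = (559 - 45)*2788 = 514*2788 = 1433032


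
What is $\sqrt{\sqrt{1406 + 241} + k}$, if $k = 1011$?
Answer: $\sqrt{1011 + 3 \sqrt{183}} \approx 32.428$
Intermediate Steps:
$\sqrt{\sqrt{1406 + 241} + k} = \sqrt{\sqrt{1406 + 241} + 1011} = \sqrt{\sqrt{1647} + 1011} = \sqrt{3 \sqrt{183} + 1011} = \sqrt{1011 + 3 \sqrt{183}}$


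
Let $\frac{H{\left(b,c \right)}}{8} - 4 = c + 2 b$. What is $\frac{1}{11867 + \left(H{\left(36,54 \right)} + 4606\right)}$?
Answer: $\frac{1}{17513} \approx 5.71 \cdot 10^{-5}$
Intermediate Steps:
$H{\left(b,c \right)} = 32 + 8 c + 16 b$ ($H{\left(b,c \right)} = 32 + 8 \left(c + 2 b\right) = 32 + \left(8 c + 16 b\right) = 32 + 8 c + 16 b$)
$\frac{1}{11867 + \left(H{\left(36,54 \right)} + 4606\right)} = \frac{1}{11867 + \left(\left(32 + 8 \cdot 54 + 16 \cdot 36\right) + 4606\right)} = \frac{1}{11867 + \left(\left(32 + 432 + 576\right) + 4606\right)} = \frac{1}{11867 + \left(1040 + 4606\right)} = \frac{1}{11867 + 5646} = \frac{1}{17513}$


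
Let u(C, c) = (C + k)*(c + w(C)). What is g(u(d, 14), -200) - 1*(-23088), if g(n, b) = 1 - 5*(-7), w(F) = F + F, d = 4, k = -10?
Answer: 23124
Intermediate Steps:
w(F) = 2*F
u(C, c) = (-10 + C)*(c + 2*C) (u(C, c) = (C - 10)*(c + 2*C) = (-10 + C)*(c + 2*C))
g(n, b) = 36 (g(n, b) = 1 + 35 = 36)
g(u(d, 14), -200) - 1*(-23088) = 36 - 1*(-23088) = 36 + 23088 = 23124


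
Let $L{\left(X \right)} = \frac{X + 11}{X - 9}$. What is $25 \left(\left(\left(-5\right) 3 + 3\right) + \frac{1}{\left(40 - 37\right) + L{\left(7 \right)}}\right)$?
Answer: $- \frac{1825}{6} \approx -304.17$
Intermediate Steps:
$L{\left(X \right)} = \frac{11 + X}{-9 + X}$
$25 \left(\left(\left(-5\right) 3 + 3\right) + \frac{1}{\left(40 - 37\right) + L{\left(7 \right)}}\right) = 25 \left(\left(\left(-5\right) 3 + 3\right) + \frac{1}{\left(40 - 37\right) + \frac{11 + 7}{-9 + 7}}\right) = 25 \left(\left(-15 + 3\right) + \frac{1}{3 + \frac{1}{-2} \cdot 18}\right) = 25 \left(-12 + \frac{1}{3 - 9}\right) = 25 \left(-12 + \frac{1}{-6}\right) = 25 \left(-12 - \frac{1}{6}\right) = 25 \left(- \frac{73}{6}\right) = - \frac{1825}{6}$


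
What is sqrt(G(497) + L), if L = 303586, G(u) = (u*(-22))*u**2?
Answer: 2*I*sqrt(675123205) ≈ 51966.0*I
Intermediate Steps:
G(u) = -22*u**3 (G(u) = (-22*u)*u**2 = -22*u**3)
sqrt(G(497) + L) = sqrt(-22*497**3 + 303586) = sqrt(-22*122763473 + 303586) = sqrt(-2700796406 + 303586) = sqrt(-2700492820) = 2*I*sqrt(675123205)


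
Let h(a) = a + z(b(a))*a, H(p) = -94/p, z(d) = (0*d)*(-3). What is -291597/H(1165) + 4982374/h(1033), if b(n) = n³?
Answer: 351389294821/97102 ≈ 3.6188e+6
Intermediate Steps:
z(d) = 0 (z(d) = 0*(-3) = 0)
h(a) = a (h(a) = a + 0*a = a + 0 = a)
-291597/H(1165) + 4982374/h(1033) = -291597/((-94/1165)) + 4982374/1033 = -291597/((-94*1/1165)) + 4982374*(1/1033) = -291597/(-94/1165) + 4982374/1033 = -291597*(-1165/94) + 4982374/1033 = 339710505/94 + 4982374/1033 = 351389294821/97102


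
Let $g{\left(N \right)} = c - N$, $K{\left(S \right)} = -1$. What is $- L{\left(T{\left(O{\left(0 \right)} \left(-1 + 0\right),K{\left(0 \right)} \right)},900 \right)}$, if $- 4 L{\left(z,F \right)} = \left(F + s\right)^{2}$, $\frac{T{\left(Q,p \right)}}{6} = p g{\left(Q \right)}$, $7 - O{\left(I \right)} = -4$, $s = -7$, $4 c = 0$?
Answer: $\frac{797449}{4} \approx 1.9936 \cdot 10^{5}$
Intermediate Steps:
$c = 0$ ($c = \frac{1}{4} \cdot 0 = 0$)
$O{\left(I \right)} = 11$ ($O{\left(I \right)} = 7 - -4 = 7 + 4 = 11$)
$g{\left(N \right)} = - N$ ($g{\left(N \right)} = 0 - N = - N$)
$T{\left(Q,p \right)} = - 6 Q p$ ($T{\left(Q,p \right)} = 6 p \left(- Q\right) = 6 \left(- Q p\right) = - 6 Q p$)
$L{\left(z,F \right)} = - \frac{\left(-7 + F\right)^{2}}{4}$ ($L{\left(z,F \right)} = - \frac{\left(F - 7\right)^{2}}{4} = - \frac{\left(-7 + F\right)^{2}}{4}$)
$- L{\left(T{\left(O{\left(0 \right)} \left(-1 + 0\right),K{\left(0 \right)} \right)},900 \right)} = - \frac{\left(-1\right) \left(-7 + 900\right)^{2}}{4} = - \frac{\left(-1\right) 893^{2}}{4} = - \frac{\left(-1\right) 797449}{4} = \left(-1\right) \left(- \frac{797449}{4}\right) = \frac{797449}{4}$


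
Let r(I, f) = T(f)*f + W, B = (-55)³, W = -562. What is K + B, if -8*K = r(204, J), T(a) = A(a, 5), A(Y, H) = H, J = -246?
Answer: -166151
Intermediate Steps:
T(a) = 5
B = -166375
r(I, f) = -562 + 5*f (r(I, f) = 5*f - 562 = -562 + 5*f)
K = 224 (K = -(-562 + 5*(-246))/8 = -(-562 - 1230)/8 = -⅛*(-1792) = 224)
K + B = 224 - 166375 = -166151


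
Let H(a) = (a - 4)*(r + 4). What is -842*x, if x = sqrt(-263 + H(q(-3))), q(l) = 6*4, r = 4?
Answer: -842*I*sqrt(103) ≈ -8545.4*I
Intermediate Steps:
q(l) = 24
H(a) = -32 + 8*a (H(a) = (a - 4)*(4 + 4) = (-4 + a)*8 = -32 + 8*a)
x = I*sqrt(103) (x = sqrt(-263 + (-32 + 8*24)) = sqrt(-263 + (-32 + 192)) = sqrt(-263 + 160) = sqrt(-103) = I*sqrt(103) ≈ 10.149*I)
-842*x = -842*I*sqrt(103)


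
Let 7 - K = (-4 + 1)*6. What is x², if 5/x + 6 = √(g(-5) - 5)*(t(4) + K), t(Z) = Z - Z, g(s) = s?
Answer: 25/(6 - 25*I*√10)² ≈ -0.0039315 + 0.00060022*I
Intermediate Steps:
K = 25 (K = 7 - (-4 + 1)*6 = 7 - (-3)*6 = 7 - 1*(-18) = 7 + 18 = 25)
t(Z) = 0
x = 5/(-6 + 25*I*√10) (x = 5/(-6 + √(-5 - 5)*(0 + 25)) = 5/(-6 + √(-10)*25) = 5/(-6 + (I*√10)*25) = 5/(-6 + 25*I*√10) ≈ -0.0047725 - 0.062883*I)
x² = (-15/3143 - 125*I*√10/6286)²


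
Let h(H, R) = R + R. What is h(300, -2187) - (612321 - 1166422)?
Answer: 549727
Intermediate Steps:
h(H, R) = 2*R
h(300, -2187) - (612321 - 1166422) = 2*(-2187) - (612321 - 1166422) = -4374 - 1*(-554101) = -4374 + 554101 = 549727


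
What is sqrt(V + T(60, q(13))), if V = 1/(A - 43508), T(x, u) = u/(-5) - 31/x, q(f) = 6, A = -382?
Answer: I*sqrt(3306913995)/43890 ≈ 1.3102*I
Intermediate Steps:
T(x, u) = -31/x - u/5 (T(x, u) = u*(-1/5) - 31/x = -u/5 - 31/x = -31/x - u/5)
V = -1/43890 (V = 1/(-382 - 43508) = 1/(-43890) = -1/43890 ≈ -2.2784e-5)
sqrt(V + T(60, q(13))) = sqrt(-1/43890 + (-31/60 - 1/5*6)) = sqrt(-1/43890 + (-31*1/60 - 6/5)) = sqrt(-1/43890 + (-31/60 - 6/5)) = sqrt(-1/43890 - 103/60) = sqrt(-150691/87780) = I*sqrt(3306913995)/43890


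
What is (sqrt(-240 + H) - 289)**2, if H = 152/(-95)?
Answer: 416397/5 - 1156*I*sqrt(1510)/5 ≈ 83279.0 - 8984.1*I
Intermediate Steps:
H = -8/5 (H = 152*(-1/95) = -8/5 ≈ -1.6000)
(sqrt(-240 + H) - 289)**2 = (sqrt(-240 - 8/5) - 289)**2 = (sqrt(-1208/5) - 289)**2 = (2*I*sqrt(1510)/5 - 289)**2 = (-289 + 2*I*sqrt(1510)/5)**2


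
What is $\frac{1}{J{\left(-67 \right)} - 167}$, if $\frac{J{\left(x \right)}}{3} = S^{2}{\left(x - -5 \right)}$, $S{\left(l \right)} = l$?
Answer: $\frac{1}{11365} \approx 8.7989 \cdot 10^{-5}$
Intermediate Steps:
$J{\left(x \right)} = 3 \left(5 + x\right)^{2}$ ($J{\left(x \right)} = 3 \left(x - -5\right)^{2} = 3 \left(x + 5\right)^{2} = 3 \left(5 + x\right)^{2}$)
$\frac{1}{J{\left(-67 \right)} - 167} = \frac{1}{3 \left(5 - 67\right)^{2} - 167} = \frac{1}{3 \left(-62\right)^{2} - 167} = \frac{1}{3 \cdot 3844 - 167} = \frac{1}{11532 - 167} = \frac{1}{11365}$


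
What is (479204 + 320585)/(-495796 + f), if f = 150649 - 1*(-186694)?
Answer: -799789/158453 ≈ -5.0475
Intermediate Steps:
f = 337343 (f = 150649 + 186694 = 337343)
(479204 + 320585)/(-495796 + f) = (479204 + 320585)/(-495796 + 337343) = 799789/(-158453) = 799789*(-1/158453) = -799789/158453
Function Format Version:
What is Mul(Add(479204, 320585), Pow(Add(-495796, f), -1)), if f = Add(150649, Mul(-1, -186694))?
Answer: Rational(-799789, 158453) ≈ -5.0475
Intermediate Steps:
f = 337343 (f = Add(150649, 186694) = 337343)
Mul(Add(479204, 320585), Pow(Add(-495796, f), -1)) = Mul(Add(479204, 320585), Pow(Add(-495796, 337343), -1)) = Mul(799789, Pow(-158453, -1)) = Mul(799789, Rational(-1, 158453)) = Rational(-799789, 158453)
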